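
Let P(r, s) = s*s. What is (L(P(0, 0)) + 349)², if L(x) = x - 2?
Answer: 120409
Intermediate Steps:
P(r, s) = s²
L(x) = -2 + x
(L(P(0, 0)) + 349)² = ((-2 + 0²) + 349)² = ((-2 + 0) + 349)² = (-2 + 349)² = 347² = 120409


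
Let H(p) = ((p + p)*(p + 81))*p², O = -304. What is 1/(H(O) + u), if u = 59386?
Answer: 1/12530190330 ≈ 7.9807e-11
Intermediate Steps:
H(p) = 2*p³*(81 + p) (H(p) = ((2*p)*(81 + p))*p² = (2*p*(81 + p))*p² = 2*p³*(81 + p))
1/(H(O) + u) = 1/(2*(-304)³*(81 - 304) + 59386) = 1/(2*(-28094464)*(-223) + 59386) = 1/(12530130944 + 59386) = 1/12530190330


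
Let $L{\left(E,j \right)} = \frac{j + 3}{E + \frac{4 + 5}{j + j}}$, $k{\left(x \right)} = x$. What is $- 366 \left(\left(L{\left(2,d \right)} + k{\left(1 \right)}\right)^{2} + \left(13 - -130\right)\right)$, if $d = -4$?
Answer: $- \frac{2564928}{49} \approx -52346.0$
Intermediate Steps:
$L{\left(E,j \right)} = \frac{3 + j}{E + \frac{9}{2 j}}$
$- 366 \left(\left(L{\left(2,d \right)} + k{\left(1 \right)}\right)^{2} + \left(13 - -130\right)\right) = - 366 \left(\left(2 \left(-4\right) \frac{1}{9 + 2 \cdot 2 \left(-4\right)} \left(3 - 4\right) + 1\right)^{2} + \left(13 - -130\right)\right) = - 366 \left(\left(2 \left(-4\right) \frac{1}{9 - 16} \left(-1\right) + 1\right)^{2} + \left(13 + 130\right)\right) = - 366 \left(\left(2 \left(-4\right) \frac{1}{-7} \left(-1\right) + 1\right)^{2} + 143\right) = - 366 \left(\left(2 \left(-4\right) \left(- \frac{1}{7}\right) \left(-1\right) + 1\right)^{2} + 143\right) = - 366 \left(\left(- \frac{8}{7} + 1\right)^{2} + 143\right) = - 366 \left(\left(- \frac{1}{7}\right)^{2} + 143\right) = - 366 \left(\frac{1}{49} + 143\right) = \left(-366\right) \frac{7008}{49} = - \frac{2564928}{49}$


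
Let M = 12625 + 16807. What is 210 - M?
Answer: -29222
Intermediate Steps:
M = 29432
210 - M = 210 - 1*29432 = 210 - 29432 = -29222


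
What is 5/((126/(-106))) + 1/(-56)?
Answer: -2129/504 ≈ -4.2242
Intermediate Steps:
5/((126/(-106))) + 1/(-56) = 5/((126*(-1/106))) - 1/56 = 5/(-63/53) - 1/56 = 5*(-53/63) - 1/56 = -265/63 - 1/56 = -2129/504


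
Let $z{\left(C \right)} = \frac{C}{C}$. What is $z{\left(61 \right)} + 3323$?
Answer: $3324$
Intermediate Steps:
$z{\left(C \right)} = 1$
$z{\left(61 \right)} + 3323 = 1 + 3323 = 3324$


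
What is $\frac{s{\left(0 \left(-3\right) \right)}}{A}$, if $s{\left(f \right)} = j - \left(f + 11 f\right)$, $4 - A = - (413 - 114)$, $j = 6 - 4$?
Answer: $\frac{2}{303} \approx 0.0066007$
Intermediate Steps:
$j = 2$
$A = 303$ ($A = 4 - - (413 - 114) = 4 - \left(-1\right) 299 = 4 - -299 = 4 + 299 = 303$)
$s{\left(f \right)} = 2 - 12 f$ ($s{\left(f \right)} = 2 - \left(f + 11 f\right) = 2 - 12 f$)
$\frac{s{\left(0 \left(-3\right) \right)}}{A} = \frac{2 - 12 \cdot 0 \left(-3\right)}{303} = \left(2 - 0\right) \frac{1}{303} = \left(2 + 0\right) \frac{1}{303} = 2 \cdot \frac{1}{303} = \frac{2}{303}$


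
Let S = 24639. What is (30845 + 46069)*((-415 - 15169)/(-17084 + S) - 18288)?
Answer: -10628086045536/7555 ≈ -1.4068e+9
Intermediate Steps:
(30845 + 46069)*((-415 - 15169)/(-17084 + S) - 18288) = (30845 + 46069)*((-415 - 15169)/(-17084 + 24639) - 18288) = 76914*(-15584/7555 - 18288) = 76914*(-138181424/7555) = -10628086045536/7555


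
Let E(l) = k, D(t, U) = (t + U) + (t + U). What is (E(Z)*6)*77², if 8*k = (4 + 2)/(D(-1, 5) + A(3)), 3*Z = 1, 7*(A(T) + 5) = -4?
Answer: 373527/34 ≈ 10986.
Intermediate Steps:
A(T) = -39/7 (A(T) = -5 + (⅐)*(-4) = -5 - 4/7 = -39/7)
D(t, U) = 2*U + 2*t (D(t, U) = (U + t) + (U + t) = 2*U + 2*t)
Z = ⅓ (Z = (⅓)*1 = ⅓ ≈ 0.33333)
k = 21/68 (k = ((4 + 2)/((2*5 + 2*(-1)) - 39/7))/8 = (6/((10 - 2) - 39/7))/8 = (6/(8 - 39/7))/8 = (6/(17/7))/8 = (6*(7/17))/8 = (⅛)*(42/17) = 21/68 ≈ 0.30882)
E(l) = 21/68
(E(Z)*6)*77² = ((21/68)*6)*77² = (63/34)*5929 = 373527/34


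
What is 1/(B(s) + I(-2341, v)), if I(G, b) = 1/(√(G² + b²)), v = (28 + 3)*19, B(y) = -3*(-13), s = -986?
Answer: 227260878/8863174241 - √5827202/8863174241 ≈ 0.025641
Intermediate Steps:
B(y) = 39
v = 589 (v = 31*19 = 589)
I(G, b) = (G² + b²)^(-½)
1/(B(s) + I(-2341, v)) = 1/(39 + ((-2341)² + 589²)^(-½)) = 1/(39 + (5480281 + 346921)^(-½)) = 1/(39 + 5827202^(-½)) = 1/(39 + √5827202/5827202)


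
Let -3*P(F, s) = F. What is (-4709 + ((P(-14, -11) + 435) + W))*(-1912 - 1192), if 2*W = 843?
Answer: 35831024/3 ≈ 1.1944e+7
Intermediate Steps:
W = 843/2 (W = (½)*843 = 843/2 ≈ 421.50)
P(F, s) = -F/3
(-4709 + ((P(-14, -11) + 435) + W))*(-1912 - 1192) = (-4709 + ((-⅓*(-14) + 435) + 843/2))*(-1912 - 1192) = (-4709 + ((14/3 + 435) + 843/2))*(-3104) = (-4709 + (1319/3 + 843/2))*(-3104) = (-4709 + 5167/6)*(-3104) = -23087/6*(-3104) = 35831024/3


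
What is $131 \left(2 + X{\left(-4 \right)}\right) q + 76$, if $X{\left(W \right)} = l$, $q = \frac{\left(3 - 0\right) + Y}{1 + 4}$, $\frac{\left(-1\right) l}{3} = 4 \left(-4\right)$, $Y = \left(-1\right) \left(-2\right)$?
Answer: $6626$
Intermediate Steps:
$Y = 2$
$l = 48$ ($l = - 3 \cdot 4 \left(-4\right) = \left(-3\right) \left(-16\right) = 48$)
$q = 1$ ($q = \frac{\left(3 - 0\right) + 2}{1 + 4} = \frac{\left(3 + 0\right) + 2}{5} = \left(3 + 2\right) \frac{1}{5} = 5 \cdot \frac{1}{5} = 1$)
$X{\left(W \right)} = 48$
$131 \left(2 + X{\left(-4 \right)}\right) q + 76 = 131 \left(2 + 48\right) 1 + 76 = 131 \cdot 50 \cdot 1 + 76 = 131 \cdot 50 + 76 = 6550 + 76 = 6626$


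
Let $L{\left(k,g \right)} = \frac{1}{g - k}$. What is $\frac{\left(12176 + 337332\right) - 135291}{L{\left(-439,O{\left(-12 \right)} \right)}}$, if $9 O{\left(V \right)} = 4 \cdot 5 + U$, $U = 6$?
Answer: $\frac{851941009}{9} \approx 9.466 \cdot 10^{7}$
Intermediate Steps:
$O{\left(V \right)} = \frac{26}{9}$ ($O{\left(V \right)} = \frac{4 \cdot 5 + 6}{9} = \frac{20 + 6}{9} = \frac{1}{9} \cdot 26 = \frac{26}{9}$)
$\frac{\left(12176 + 337332\right) - 135291}{L{\left(-439,O{\left(-12 \right)} \right)}} = \frac{\left(12176 + 337332\right) - 135291}{\frac{1}{\frac{26}{9} - -439}} = \frac{349508 - 135291}{\frac{1}{\frac{26}{9} + 439}} = \frac{214217}{\frac{1}{\frac{3977}{9}}} = \frac{214217}{\frac{9}{3977}} = 214217 \cdot \frac{3977}{9} = \frac{851941009}{9}$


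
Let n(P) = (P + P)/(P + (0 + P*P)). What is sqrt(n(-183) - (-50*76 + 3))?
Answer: sqrt(31442866)/91 ≈ 61.620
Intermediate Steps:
n(P) = 2*P/(P + P**2) (n(P) = (2*P)/(P + (0 + P**2)) = (2*P)/(P + P**2) = 2*P/(P + P**2))
sqrt(n(-183) - (-50*76 + 3)) = sqrt(2/(1 - 183) - (-50*76 + 3)) = sqrt(2/(-182) - (-3800 + 3)) = sqrt(2*(-1/182) - 1*(-3797)) = sqrt(-1/91 + 3797) = sqrt(345526/91) = sqrt(31442866)/91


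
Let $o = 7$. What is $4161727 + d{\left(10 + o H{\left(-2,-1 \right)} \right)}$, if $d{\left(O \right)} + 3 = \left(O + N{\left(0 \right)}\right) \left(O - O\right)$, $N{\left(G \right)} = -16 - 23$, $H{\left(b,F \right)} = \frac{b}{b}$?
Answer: $4161724$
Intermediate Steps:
$H{\left(b,F \right)} = 1$
$N{\left(G \right)} = -39$
$d{\left(O \right)} = -3$ ($d{\left(O \right)} = -3 + \left(O - 39\right) \left(O - O\right) = -3 + \left(-39 + O\right) 0 = -3 + 0 = -3$)
$4161727 + d{\left(10 + o H{\left(-2,-1 \right)} \right)} = 4161727 - 3 = 4161724$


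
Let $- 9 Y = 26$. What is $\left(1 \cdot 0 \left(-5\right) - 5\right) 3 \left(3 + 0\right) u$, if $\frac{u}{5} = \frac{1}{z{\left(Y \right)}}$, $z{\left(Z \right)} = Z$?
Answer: $\frac{2025}{26} \approx 77.885$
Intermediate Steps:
$Y = - \frac{26}{9}$ ($Y = \left(- \frac{1}{9}\right) 26 = - \frac{26}{9} \approx -2.8889$)
$u = - \frac{45}{26}$ ($u = \frac{5}{- \frac{26}{9}} = 5 \left(- \frac{9}{26}\right) = - \frac{45}{26} \approx -1.7308$)
$\left(1 \cdot 0 \left(-5\right) - 5\right) 3 \left(3 + 0\right) u = \left(1 \cdot 0 \left(-5\right) - 5\right) 3 \left(3 + 0\right) \left(- \frac{45}{26}\right) = \left(0 \left(-5\right) - 5\right) 3 \cdot 3 \left(- \frac{45}{26}\right) = \left(0 - 5\right) 9 \left(- \frac{45}{26}\right) = \left(-5\right) 9 \left(- \frac{45}{26}\right) = \left(-45\right) \left(- \frac{45}{26}\right) = \frac{2025}{26}$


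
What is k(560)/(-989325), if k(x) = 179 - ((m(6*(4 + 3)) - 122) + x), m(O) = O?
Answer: 301/989325 ≈ 0.00030425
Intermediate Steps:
k(x) = 259 - x (k(x) = 179 - ((6*(4 + 3) - 122) + x) = 179 - ((6*7 - 122) + x) = 179 - ((42 - 122) + x) = 179 - (-80 + x) = 179 + (80 - x) = 259 - x)
k(560)/(-989325) = (259 - 1*560)/(-989325) = (259 - 560)*(-1/989325) = -301*(-1/989325) = 301/989325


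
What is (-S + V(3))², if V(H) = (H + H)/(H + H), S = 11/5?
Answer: 36/25 ≈ 1.4400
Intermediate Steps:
S = 11/5 (S = 11*(⅕) = 11/5 ≈ 2.2000)
V(H) = 1 (V(H) = (2*H)/((2*H)) = (2*H)*(1/(2*H)) = 1)
(-S + V(3))² = (-1*11/5 + 1)² = (-11/5 + 1)² = (-6/5)² = 36/25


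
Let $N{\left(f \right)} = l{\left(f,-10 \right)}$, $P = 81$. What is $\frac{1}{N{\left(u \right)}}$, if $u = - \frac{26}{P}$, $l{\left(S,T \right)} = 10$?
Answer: $\frac{1}{10} \approx 0.1$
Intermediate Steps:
$u = - \frac{26}{81} \approx -0.32099$
$N{\left(f \right)} = 10$
$\frac{1}{N{\left(u \right)}} = \frac{1}{10}$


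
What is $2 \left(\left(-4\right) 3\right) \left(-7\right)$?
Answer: $168$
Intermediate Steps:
$2 \left(\left(-4\right) 3\right) \left(-7\right) = 2 \left(-12\right) \left(-7\right) = \left(-24\right) \left(-7\right) = 168$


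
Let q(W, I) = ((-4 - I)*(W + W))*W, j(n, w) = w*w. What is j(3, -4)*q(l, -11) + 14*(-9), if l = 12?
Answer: 32130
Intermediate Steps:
j(n, w) = w²
q(W, I) = 2*W²*(-4 - I) (q(W, I) = ((-4 - I)*(2*W))*W = (2*W*(-4 - I))*W = 2*W²*(-4 - I))
j(3, -4)*q(l, -11) + 14*(-9) = (-4)²*(2*12²*(-4 - 1*(-11))) + 14*(-9) = 16*(2*144*(-4 + 11)) - 126 = 16*(2*144*7) - 126 = 16*2016 - 126 = 32256 - 126 = 32130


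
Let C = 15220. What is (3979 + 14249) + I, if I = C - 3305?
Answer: 30143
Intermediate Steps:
I = 11915 (I = 15220 - 3305 = 11915)
(3979 + 14249) + I = (3979 + 14249) + 11915 = 18228 + 11915 = 30143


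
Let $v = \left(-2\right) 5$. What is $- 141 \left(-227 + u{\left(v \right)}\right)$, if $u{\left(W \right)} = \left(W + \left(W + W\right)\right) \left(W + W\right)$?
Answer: $-52593$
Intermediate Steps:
$v = -10$
$u{\left(W \right)} = 6 W^{2}$ ($u{\left(W \right)} = \left(W + 2 W\right) 2 W = 3 W 2 W = 6 W^{2}$)
$- 141 \left(-227 + u{\left(v \right)}\right) = - 141 \left(-227 + 6 \left(-10\right)^{2}\right) = - 141 \left(-227 + 6 \cdot 100\right) = - 141 \left(-227 + 600\right) = \left(-141\right) 373 = -52593$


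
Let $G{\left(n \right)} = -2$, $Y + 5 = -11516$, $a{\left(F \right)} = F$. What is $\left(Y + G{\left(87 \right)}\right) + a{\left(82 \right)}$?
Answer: $-11441$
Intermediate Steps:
$Y = -11521$ ($Y = -5 - 11516 = -11521$)
$\left(Y + G{\left(87 \right)}\right) + a{\left(82 \right)} = \left(-11521 - 2\right) + 82 = -11523 + 82 = -11441$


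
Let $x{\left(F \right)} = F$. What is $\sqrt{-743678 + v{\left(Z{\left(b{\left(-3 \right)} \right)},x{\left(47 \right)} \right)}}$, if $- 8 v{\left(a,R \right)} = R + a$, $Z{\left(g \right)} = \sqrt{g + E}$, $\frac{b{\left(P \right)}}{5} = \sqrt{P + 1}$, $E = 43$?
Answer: $\frac{\sqrt{-11898942 - 2 \sqrt{43 + 5 i \sqrt{2}}}}{4} \approx 3.8945 \cdot 10^{-5} - 862.37 i$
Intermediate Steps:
$b{\left(P \right)} = 5 \sqrt{1 + P}$ ($b{\left(P \right)} = 5 \sqrt{P + 1} = 5 \sqrt{1 + P}$)
$Z{\left(g \right)} = \sqrt{43 + g}$ ($Z{\left(g \right)} = \sqrt{g + 43} = \sqrt{43 + g}$)
$v{\left(a,R \right)} = - \frac{R}{8} - \frac{a}{8}$ ($v{\left(a,R \right)} = - \frac{R + a}{8} = - \frac{R}{8} - \frac{a}{8}$)
$\sqrt{-743678 + v{\left(Z{\left(b{\left(-3 \right)} \right)},x{\left(47 \right)} \right)}} = \sqrt{-743678 - \left(\frac{47}{8} + \frac{\sqrt{43 + 5 \sqrt{1 - 3}}}{8}\right)} = \sqrt{-743678 - \left(\frac{47}{8} + \frac{\sqrt{43 + 5 \sqrt{-2}}}{8}\right)} = \sqrt{-743678 - \left(\frac{47}{8} + \frac{\sqrt{43 + 5 i \sqrt{2}}}{8}\right)} = \sqrt{- \frac{5949471}{8} - \frac{\sqrt{43 + 5 i \sqrt{2}}}{8}}$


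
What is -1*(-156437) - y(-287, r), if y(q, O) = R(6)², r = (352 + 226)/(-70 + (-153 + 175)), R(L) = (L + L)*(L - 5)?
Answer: 156293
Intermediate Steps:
R(L) = 2*L*(-5 + L) (R(L) = (2*L)*(-5 + L) = 2*L*(-5 + L))
r = -289/24 (r = 578/(-70 + 22) = 578/(-48) = 578*(-1/48) = -289/24 ≈ -12.042)
y(q, O) = 144 (y(q, O) = (2*6*(-5 + 6))² = (2*6*1)² = 12² = 144)
-1*(-156437) - y(-287, r) = -1*(-156437) - 1*144 = 156437 - 144 = 156293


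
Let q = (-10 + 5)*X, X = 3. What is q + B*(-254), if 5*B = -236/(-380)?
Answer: -22111/475 ≈ -46.549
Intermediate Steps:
q = -15 (q = (-10 + 5)*3 = -5*3 = -15)
B = 59/475 (B = (-236/(-380))/5 = (-236*(-1/380))/5 = (1/5)*(59/95) = 59/475 ≈ 0.12421)
q + B*(-254) = -15 + (59/475)*(-254) = -15 - 14986/475 = -22111/475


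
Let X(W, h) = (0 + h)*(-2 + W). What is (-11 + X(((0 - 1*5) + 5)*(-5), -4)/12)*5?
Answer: -155/3 ≈ -51.667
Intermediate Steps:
X(W, h) = h*(-2 + W)
(-11 + X(((0 - 1*5) + 5)*(-5), -4)/12)*5 = (-11 - 4*(-2 + ((0 - 1*5) + 5)*(-5))/12)*5 = (-11 - 4*(-2 + ((0 - 5) + 5)*(-5))*(1/12))*5 = (-11 - 4*(-2 + (-5 + 5)*(-5))*(1/12))*5 = (-11 - 4*(-2 + 0*(-5))*(1/12))*5 = (-11 - 4*(-2 + 0)*(1/12))*5 = (-11 - 4*(-2)*(1/12))*5 = (-11 + 8*(1/12))*5 = (-11 + 2/3)*5 = -31/3*5 = -155/3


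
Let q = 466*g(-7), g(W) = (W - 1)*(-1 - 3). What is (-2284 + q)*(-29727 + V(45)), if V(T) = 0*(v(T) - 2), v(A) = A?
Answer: -375392556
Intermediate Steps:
g(W) = 4 - 4*W (g(W) = (-1 + W)*(-4) = 4 - 4*W)
V(T) = 0 (V(T) = 0*(T - 2) = 0*(-2 + T) = 0)
q = 14912 (q = 466*(4 - 4*(-7)) = 466*(4 + 28) = 466*32 = 14912)
(-2284 + q)*(-29727 + V(45)) = (-2284 + 14912)*(-29727 + 0) = 12628*(-29727) = -375392556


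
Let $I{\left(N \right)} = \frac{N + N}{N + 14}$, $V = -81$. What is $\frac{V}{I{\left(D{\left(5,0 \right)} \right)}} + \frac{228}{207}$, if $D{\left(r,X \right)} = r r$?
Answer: $- \frac{214171}{3450} \approx -62.079$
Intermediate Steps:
$D{\left(r,X \right)} = r^{2}$
$I{\left(N \right)} = \frac{2 N}{14 + N}$
$\frac{V}{I{\left(D{\left(5,0 \right)} \right)}} + \frac{228}{207} = - \frac{81}{2 \cdot 5^{2} \frac{1}{14 + 5^{2}}} + \frac{228}{207} = - \frac{81}{2 \cdot 25 \frac{1}{14 + 25}} + 228 \cdot \frac{1}{207} = - \frac{81}{2 \cdot 25 \cdot \frac{1}{39}} + \frac{76}{69} = - \frac{81}{\frac{50}{39}} + \frac{76}{69} = \left(-81\right) \frac{39}{50} + \frac{76}{69} = - \frac{3159}{50} + \frac{76}{69} = - \frac{214171}{3450}$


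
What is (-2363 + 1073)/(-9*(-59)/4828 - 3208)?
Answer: 6228120/15487693 ≈ 0.40213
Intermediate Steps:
(-2363 + 1073)/(-9*(-59)/4828 - 3208) = -1290/(531*(1/4828) - 3208) = -1290/(531/4828 - 3208) = -1290/(-15487693/4828) = -1290*(-4828/15487693) = 6228120/15487693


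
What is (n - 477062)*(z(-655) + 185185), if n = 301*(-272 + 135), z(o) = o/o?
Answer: -95981718614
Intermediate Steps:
z(o) = 1
n = -41237 (n = 301*(-137) = -41237)
(n - 477062)*(z(-655) + 185185) = (-41237 - 477062)*(1 + 185185) = -518299*185186 = -95981718614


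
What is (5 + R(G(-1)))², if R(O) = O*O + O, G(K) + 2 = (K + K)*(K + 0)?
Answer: 25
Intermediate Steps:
G(K) = -2 + 2*K² (G(K) = -2 + (K + K)*(K + 0) = -2 + (2*K)*K = -2 + 2*K²)
R(O) = O + O² (R(O) = O² + O = O + O²)
(5 + R(G(-1)))² = (5 + (-2 + 2*(-1)²)*(1 + (-2 + 2*(-1)²)))² = (5 + (-2 + 2*1)*(1 + (-2 + 2*1)))² = (5 + (-2 + 2)*(1 + (-2 + 2)))² = (5 + 0*(1 + 0))² = (5 + 0*1)² = (5 + 0)² = 5² = 25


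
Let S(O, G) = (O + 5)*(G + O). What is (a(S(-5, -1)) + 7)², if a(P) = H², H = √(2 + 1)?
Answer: 100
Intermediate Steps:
S(O, G) = (5 + O)*(G + O)
H = √3 ≈ 1.7320
a(P) = 3 (a(P) = (√3)² = 3)
(a(S(-5, -1)) + 7)² = (3 + 7)² = 10² = 100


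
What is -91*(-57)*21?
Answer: 108927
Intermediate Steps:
-91*(-57)*21 = 5187*21 = 108927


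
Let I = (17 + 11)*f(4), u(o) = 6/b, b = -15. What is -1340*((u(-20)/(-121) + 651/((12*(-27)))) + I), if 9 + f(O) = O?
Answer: 621670823/3267 ≈ 1.9029e+5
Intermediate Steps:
f(O) = -9 + O
u(o) = -⅖ (u(o) = 6/(-15) = 6*(-1/15) = -⅖)
I = -140 (I = (17 + 11)*(-9 + 4) = 28*(-5) = -140)
-1340*((u(-20)/(-121) + 651/((12*(-27)))) + I) = -1340*((-⅖/(-121) + 651/((12*(-27)))) - 140) = -1340*((-⅖*(-1/121) + 651/(-324)) - 140) = -1340*((2/605 + 651*(-1/324)) - 140) = -1340*((2/605 - 217/108) - 140) = -1340*(-131069/65340 - 140) = -1340*(-9278669/65340) = 621670823/3267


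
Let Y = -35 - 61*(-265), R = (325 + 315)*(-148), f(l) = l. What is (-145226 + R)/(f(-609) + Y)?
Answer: -239946/15521 ≈ -15.459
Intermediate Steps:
R = -94720 (R = 640*(-148) = -94720)
Y = 16130 (Y = -35 + 16165 = 16130)
(-145226 + R)/(f(-609) + Y) = (-145226 - 94720)/(-609 + 16130) = -239946/15521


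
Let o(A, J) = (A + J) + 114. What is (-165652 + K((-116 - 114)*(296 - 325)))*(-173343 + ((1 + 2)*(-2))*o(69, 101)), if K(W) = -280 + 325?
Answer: 28989008529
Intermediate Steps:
o(A, J) = 114 + A + J
K(W) = 45
(-165652 + K((-116 - 114)*(296 - 325)))*(-173343 + ((1 + 2)*(-2))*o(69, 101)) = (-165652 + 45)*(-173343 + ((1 + 2)*(-2))*(114 + 69 + 101)) = -165607*(-173343 + (3*(-2))*284) = -165607*(-173343 - 6*284) = -165607*(-173343 - 1704) = -165607*(-175047) = 28989008529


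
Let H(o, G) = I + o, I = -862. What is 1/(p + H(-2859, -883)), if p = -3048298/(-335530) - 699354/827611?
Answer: -1560046735/5792079121674 ≈ -0.00026934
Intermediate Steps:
H(o, G) = -862 + o
p = 12854779261/1560046735 (p = -3048298*(-1/335530) - 699354*1/827611 = 1524149/167765 - 699354/827611 = 12854779261/1560046735 ≈ 8.2400)
1/(p + H(-2859, -883)) = 1/(12854779261/1560046735 + (-862 - 2859)) = 1/(12854779261/1560046735 - 3721) = 1/(-5792079121674/1560046735) = -1560046735/5792079121674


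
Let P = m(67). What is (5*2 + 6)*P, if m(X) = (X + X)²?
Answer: 287296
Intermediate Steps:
m(X) = 4*X² (m(X) = (2*X)² = 4*X²)
P = 17956 (P = 4*67² = 4*4489 = 17956)
(5*2 + 6)*P = (5*2 + 6)*17956 = (10 + 6)*17956 = 16*17956 = 287296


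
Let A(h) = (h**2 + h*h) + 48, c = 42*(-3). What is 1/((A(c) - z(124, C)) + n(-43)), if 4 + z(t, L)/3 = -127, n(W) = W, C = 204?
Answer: 1/32150 ≈ 3.1104e-5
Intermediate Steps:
z(t, L) = -393 (z(t, L) = -12 + 3*(-127) = -12 - 381 = -393)
c = -126
A(h) = 48 + 2*h**2 (A(h) = (h**2 + h**2) + 48 = 2*h**2 + 48 = 48 + 2*h**2)
1/((A(c) - z(124, C)) + n(-43)) = 1/(((48 + 2*(-126)**2) - 1*(-393)) - 43) = 1/(((48 + 2*15876) + 393) - 43) = 1/(((48 + 31752) + 393) - 43) = 1/((31800 + 393) - 43) = 1/(32193 - 43) = 1/32150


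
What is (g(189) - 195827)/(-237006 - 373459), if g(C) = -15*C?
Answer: 198662/610465 ≈ 0.32543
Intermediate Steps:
(g(189) - 195827)/(-237006 - 373459) = (-15*189 - 195827)/(-237006 - 373459) = (-2835 - 195827)/(-610465) = -198662*(-1/610465) = 198662/610465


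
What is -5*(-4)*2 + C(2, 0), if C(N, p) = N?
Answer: 42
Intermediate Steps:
-5*(-4)*2 + C(2, 0) = -5*(-4)*2 + 2 = 20*2 + 2 = 40 + 2 = 42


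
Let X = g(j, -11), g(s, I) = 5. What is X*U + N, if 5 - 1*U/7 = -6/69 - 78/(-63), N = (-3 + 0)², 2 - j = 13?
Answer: 9916/69 ≈ 143.71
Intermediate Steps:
j = -11 (j = 2 - 1*13 = 2 - 13 = -11)
N = 9 (N = (-3)² = 9)
X = 5
U = 1859/69 (U = 35 - 7*(-6/69 - 78/(-63)) = 35 - 7*(-6*1/69 - 78*(-1/63)) = 35 - 7*(-2/23 + 26/21) = 35 - 7*556/483 = 35 - 556/69 = 1859/69 ≈ 26.942)
X*U + N = 5*(1859/69) + 9 = 9295/69 + 9 = 9916/69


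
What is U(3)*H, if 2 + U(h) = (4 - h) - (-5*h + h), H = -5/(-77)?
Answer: 5/7 ≈ 0.71429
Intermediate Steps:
H = 5/77 (H = -5*(-1/77) = 5/77 ≈ 0.064935)
U(h) = 2 + 3*h (U(h) = -2 + ((4 - h) - (-5*h + h)) = -2 + ((4 - h) - (-4)*h) = -2 + ((4 - h) + 4*h) = -2 + (4 + 3*h) = 2 + 3*h)
U(3)*H = (2 + 3*3)*(5/77) = (2 + 9)*(5/77) = 11*(5/77) = 5/7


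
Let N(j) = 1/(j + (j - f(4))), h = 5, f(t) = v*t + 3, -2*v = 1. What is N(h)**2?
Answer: 1/81 ≈ 0.012346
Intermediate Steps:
v = -1/2 (v = -1/2*1 = -1/2 ≈ -0.50000)
f(t) = 3 - t/2 (f(t) = -t/2 + 3 = 3 - t/2)
N(j) = 1/(-1 + 2*j) (N(j) = 1/(j + (j - (3 - 1/2*4))) = 1/(j + (j - (3 - 2))) = 1/(j + (j - 1*1)) = 1/(j + (j - 1)) = 1/(j + (-1 + j)) = 1/(-1 + 2*j))
N(h)**2 = (1/(-1 + 2*5))**2 = (1/(-1 + 10))**2 = (1/9)**2 = 1/81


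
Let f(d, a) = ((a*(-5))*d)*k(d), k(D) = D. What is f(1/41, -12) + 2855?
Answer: 4799315/1681 ≈ 2855.0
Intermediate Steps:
f(d, a) = -5*a*d² (f(d, a) = ((a*(-5))*d)*d = ((-5*a)*d)*d = (-5*a*d)*d = -5*a*d²)
f(1/41, -12) + 2855 = -5*(-12)*(1/41)² + 2855 = -5*(-12)*1/1681 + 2855 = 60/1681 + 2855 = 4799315/1681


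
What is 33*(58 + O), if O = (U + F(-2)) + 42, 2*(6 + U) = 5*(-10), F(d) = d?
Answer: 2211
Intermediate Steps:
U = -31 (U = -6 + (5*(-10))/2 = -6 + (½)*(-50) = -6 - 25 = -31)
O = 9 (O = (-31 - 2) + 42 = -33 + 42 = 9)
33*(58 + O) = 33*(58 + 9) = 33*67 = 2211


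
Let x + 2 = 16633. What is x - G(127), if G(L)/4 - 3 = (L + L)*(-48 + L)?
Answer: -63645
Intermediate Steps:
x = 16631 (x = -2 + 16633 = 16631)
G(L) = 12 + 8*L*(-48 + L) (G(L) = 12 + 4*((L + L)*(-48 + L)) = 12 + 4*((2*L)*(-48 + L)) = 12 + 4*(2*L*(-48 + L)) = 12 + 8*L*(-48 + L))
x - G(127) = 16631 - (12 - 384*127 + 8*127²) = 16631 - (12 - 48768 + 8*16129) = 16631 - (12 - 48768 + 129032) = 16631 - 1*80276 = 16631 - 80276 = -63645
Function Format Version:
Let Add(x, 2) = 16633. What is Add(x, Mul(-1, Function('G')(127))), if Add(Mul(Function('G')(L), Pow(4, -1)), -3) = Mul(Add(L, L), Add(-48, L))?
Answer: -63645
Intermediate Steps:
x = 16631 (x = Add(-2, 16633) = 16631)
Function('G')(L) = Add(12, Mul(8, L, Add(-48, L))) (Function('G')(L) = Add(12, Mul(4, Mul(Add(L, L), Add(-48, L)))) = Add(12, Mul(4, Mul(Mul(2, L), Add(-48, L)))) = Add(12, Mul(4, Mul(2, L, Add(-48, L)))) = Add(12, Mul(8, L, Add(-48, L))))
Add(x, Mul(-1, Function('G')(127))) = Add(16631, Mul(-1, Add(12, Mul(-384, 127), Mul(8, Pow(127, 2))))) = Add(16631, Mul(-1, Add(12, -48768, Mul(8, 16129)))) = Add(16631, Mul(-1, Add(12, -48768, 129032))) = Add(16631, Mul(-1, 80276)) = Add(16631, -80276) = -63645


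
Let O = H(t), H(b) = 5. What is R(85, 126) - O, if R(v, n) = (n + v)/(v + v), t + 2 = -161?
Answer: -639/170 ≈ -3.7588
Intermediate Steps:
t = -163 (t = -2 - 161 = -163)
O = 5
R(v, n) = (n + v)/(2*v) (R(v, n) = (n + v)/((2*v)) = (n + v)*(1/(2*v)) = (n + v)/(2*v))
R(85, 126) - O = (1/2)*(126 + 85)/85 - 1*5 = (1/2)*(1/85)*211 - 5 = 211/170 - 5 = -639/170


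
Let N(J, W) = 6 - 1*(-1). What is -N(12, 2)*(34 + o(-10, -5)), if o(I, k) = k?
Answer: -203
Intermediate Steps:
N(J, W) = 7 (N(J, W) = 6 + 1 = 7)
-N(12, 2)*(34 + o(-10, -5)) = -7*(34 - 5) = -7*29 = -1*203 = -203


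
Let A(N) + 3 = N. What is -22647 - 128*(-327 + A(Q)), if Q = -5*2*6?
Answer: 27273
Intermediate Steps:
Q = -60 (Q = -10*6 = -60)
A(N) = -3 + N
-22647 - 128*(-327 + A(Q)) = -22647 - 128*(-327 + (-3 - 60)) = -22647 - 128*(-327 - 63) = -22647 - 128*(-390) = -22647 + 49920 = 27273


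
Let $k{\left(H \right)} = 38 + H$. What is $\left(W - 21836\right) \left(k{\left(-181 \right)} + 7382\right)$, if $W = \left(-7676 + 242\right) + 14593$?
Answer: $-106246803$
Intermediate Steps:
$W = 7159$ ($W = -7434 + 14593 = 7159$)
$\left(W - 21836\right) \left(k{\left(-181 \right)} + 7382\right) = \left(7159 - 21836\right) \left(\left(38 - 181\right) + 7382\right) = - 14677 \left(-143 + 7382\right) = \left(-14677\right) 7239 = -106246803$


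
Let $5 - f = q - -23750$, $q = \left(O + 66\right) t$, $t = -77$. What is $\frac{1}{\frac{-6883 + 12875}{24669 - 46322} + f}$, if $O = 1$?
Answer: $- \frac{21653}{402448650} \approx -5.3803 \cdot 10^{-5}$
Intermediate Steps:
$q = -5159$ ($q = \left(1 + 66\right) \left(-77\right) = 67 \left(-77\right) = -5159$)
$f = -18586$ ($f = 5 - \left(-5159 - -23750\right) = 5 - \left(-5159 + 23750\right) = 5 - 18591 = -18586$)
$\frac{1}{\frac{-6883 + 12875}{24669 - 46322} + f} = \frac{1}{\frac{-6883 + 12875}{24669 - 46322} - 18586} = \frac{1}{\frac{5992}{-21653} - 18586} = \frac{1}{5992 \left(- \frac{1}{21653}\right) - 18586} = \frac{1}{- \frac{5992}{21653} - 18586} = \frac{1}{- \frac{402448650}{21653}} = - \frac{21653}{402448650}$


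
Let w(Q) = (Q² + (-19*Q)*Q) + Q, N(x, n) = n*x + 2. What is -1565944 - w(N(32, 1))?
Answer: -1545170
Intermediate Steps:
N(x, n) = 2 + n*x
w(Q) = Q - 18*Q² (w(Q) = (Q² - 19*Q²) + Q = -18*Q² + Q = Q - 18*Q²)
-1565944 - w(N(32, 1)) = -1565944 - (2 + 1*32)*(1 - 18*(2 + 1*32)) = -1565944 - (2 + 32)*(1 - 18*(2 + 32)) = -1565944 - 34*(1 - 18*34) = -1565944 - 34*(1 - 612) = -1565944 - 34*(-611) = -1565944 - 1*(-20774) = -1565944 + 20774 = -1545170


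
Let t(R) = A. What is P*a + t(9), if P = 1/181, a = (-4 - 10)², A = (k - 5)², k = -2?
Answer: 9065/181 ≈ 50.083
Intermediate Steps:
A = 49 (A = (-2 - 5)² = (-7)² = 49)
t(R) = 49
a = 196 (a = (-14)² = 196)
P = 1/181 ≈ 0.0055249
P*a + t(9) = (1/181)*196 + 49 = 196/181 + 49 = 9065/181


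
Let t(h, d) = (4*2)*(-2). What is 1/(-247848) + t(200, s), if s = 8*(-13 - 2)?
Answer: -3965569/247848 ≈ -16.000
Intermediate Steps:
s = -120 (s = 8*(-15) = -120)
t(h, d) = -16 (t(h, d) = 8*(-2) = -16)
1/(-247848) + t(200, s) = 1/(-247848) - 16 = -1/247848 - 16 = -3965569/247848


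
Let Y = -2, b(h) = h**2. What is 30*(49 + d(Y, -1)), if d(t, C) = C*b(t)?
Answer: 1350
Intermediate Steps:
d(t, C) = C*t**2
30*(49 + d(Y, -1)) = 30*(49 - 1*(-2)**2) = 30*(49 - 1*4) = 30*(49 - 4) = 30*45 = 1350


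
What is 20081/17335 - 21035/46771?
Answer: 574566726/810775285 ≈ 0.70866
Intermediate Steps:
20081/17335 - 21035/46771 = 574566726/810775285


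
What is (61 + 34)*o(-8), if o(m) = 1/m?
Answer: -95/8 ≈ -11.875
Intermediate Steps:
(61 + 34)*o(-8) = (61 + 34)/(-8) = 95*(-1/8) = -95/8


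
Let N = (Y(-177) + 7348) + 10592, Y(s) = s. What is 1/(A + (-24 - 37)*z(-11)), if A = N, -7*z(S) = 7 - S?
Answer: 7/125439 ≈ 5.5804e-5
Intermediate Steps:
z(S) = -1 + S/7 (z(S) = -(7 - S)/7 = -1 + S/7)
N = 17763 (N = (-177 + 7348) + 10592 = 7171 + 10592 = 17763)
A = 17763
1/(A + (-24 - 37)*z(-11)) = 1/(17763 + (-24 - 37)*(-1 + (1/7)*(-11))) = 1/(17763 - 61*(-1 - 11/7)) = 1/(17763 - 61*(-18/7)) = 1/(17763 + 1098/7) = 1/(125439/7) = 7/125439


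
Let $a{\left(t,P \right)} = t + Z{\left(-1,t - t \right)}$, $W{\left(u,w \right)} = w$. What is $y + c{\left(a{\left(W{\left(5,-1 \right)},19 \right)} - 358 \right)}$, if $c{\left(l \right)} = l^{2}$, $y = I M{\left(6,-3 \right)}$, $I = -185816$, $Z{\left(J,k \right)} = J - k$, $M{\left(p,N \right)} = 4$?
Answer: $-613664$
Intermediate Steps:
$a{\left(t,P \right)} = -1 + t$ ($a{\left(t,P \right)} = t - 1 = -1 + t$)
$y = -743264$ ($y = \left(-185816\right) 4 = -743264$)
$y + c{\left(a{\left(W{\left(5,-1 \right)},19 \right)} - 358 \right)} = -743264 + \left(\left(-1 - 1\right) - 358\right)^{2} = -743264 + \left(-2 - 358\right)^{2} = -743264 + \left(-360\right)^{2} = -743264 + 129600 = -613664$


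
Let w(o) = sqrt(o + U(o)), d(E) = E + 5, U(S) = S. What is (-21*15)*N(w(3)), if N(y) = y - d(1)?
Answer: 1890 - 315*sqrt(6) ≈ 1118.4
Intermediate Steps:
d(E) = 5 + E
w(o) = sqrt(2)*sqrt(o) (w(o) = sqrt(o + o) = sqrt(2*o) = sqrt(2)*sqrt(o))
N(y) = -6 + y (N(y) = y - (5 + 1) = y - 1*6 = y - 6 = -6 + y)
(-21*15)*N(w(3)) = (-21*15)*(-6 + sqrt(2)*sqrt(3)) = -315*(-6 + sqrt(6)) = 1890 - 315*sqrt(6)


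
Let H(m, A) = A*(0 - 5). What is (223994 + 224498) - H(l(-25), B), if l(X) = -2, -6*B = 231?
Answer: 896599/2 ≈ 4.4830e+5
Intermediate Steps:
B = -77/2 (B = -⅙*231 = -77/2 ≈ -38.500)
H(m, A) = -5*A (H(m, A) = A*(-5) = -5*A)
(223994 + 224498) - H(l(-25), B) = (223994 + 224498) - (-5)*(-77)/2 = 448492 - 1*385/2 = 448492 - 385/2 = 896599/2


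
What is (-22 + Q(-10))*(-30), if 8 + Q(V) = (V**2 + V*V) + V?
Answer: -4800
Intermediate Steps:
Q(V) = -8 + V + 2*V**2 (Q(V) = -8 + ((V**2 + V*V) + V) = -8 + ((V**2 + V**2) + V) = -8 + (2*V**2 + V) = -8 + (V + 2*V**2) = -8 + V + 2*V**2)
(-22 + Q(-10))*(-30) = (-22 + (-8 - 10 + 2*(-10)**2))*(-30) = (-22 + (-8 - 10 + 2*100))*(-30) = (-22 + (-8 - 10 + 200))*(-30) = (-22 + 182)*(-30) = 160*(-30) = -4800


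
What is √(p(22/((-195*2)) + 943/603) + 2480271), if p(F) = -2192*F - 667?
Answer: 2*√105672514442365/13065 ≈ 1573.6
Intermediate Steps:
p(F) = -667 - 2192*F
√(p(22/((-195*2)) + 943/603) + 2480271) = √((-667 - 2192*(22/((-195*2)) + 943/603)) + 2480271) = √((-667 - 2192*(22/(-390) + 943*(1/603))) + 2480271) = √((-667 - 2192*(22*(-1/390) + 943/603)) + 2480271) = √((-667 - 2192*(-11/195 + 943/603)) + 2480271) = √((-667 - 2192*59084/39195) + 2480271) = √((-667 - 129512128/39195) + 2480271) = √(-155655193/39195 + 2480271) = √(97058566652/39195) = 2*√105672514442365/13065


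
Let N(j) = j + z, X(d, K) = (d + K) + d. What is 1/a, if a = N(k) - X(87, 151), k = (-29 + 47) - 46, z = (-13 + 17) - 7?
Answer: -1/356 ≈ -0.0028090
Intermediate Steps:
z = -3 (z = 4 - 7 = -3)
X(d, K) = K + 2*d (X(d, K) = (K + d) + d = K + 2*d)
k = -28 (k = 18 - 46 = -28)
N(j) = -3 + j (N(j) = j - 3 = -3 + j)
a = -356 (a = (-3 - 28) - (151 + 2*87) = -31 - (151 + 174) = -31 - 1*325 = -31 - 325 = -356)
1/a = 1/(-356) = -1/356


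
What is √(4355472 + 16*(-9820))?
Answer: 4*√262397 ≈ 2049.0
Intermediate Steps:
√(4355472 + 16*(-9820)) = √(4355472 - 157120) = √4198352 = 4*√262397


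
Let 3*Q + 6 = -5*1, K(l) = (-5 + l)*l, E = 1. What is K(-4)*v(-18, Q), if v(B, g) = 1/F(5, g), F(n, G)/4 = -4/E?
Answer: -9/4 ≈ -2.2500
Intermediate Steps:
F(n, G) = -16 (F(n, G) = 4*(-4/1) = 4*(-4*1) = 4*(-4) = -16)
K(l) = l*(-5 + l)
Q = -11/3 (Q = -2 + (-5*1)/3 = -2 + (1/3)*(-5) = -2 - 5/3 = -11/3 ≈ -3.6667)
v(B, g) = -1/16 (v(B, g) = 1/(-16) = -1/16)
K(-4)*v(-18, Q) = -4*(-5 - 4)*(-1/16) = -4*(-9)*(-1/16) = 36*(-1/16) = -9/4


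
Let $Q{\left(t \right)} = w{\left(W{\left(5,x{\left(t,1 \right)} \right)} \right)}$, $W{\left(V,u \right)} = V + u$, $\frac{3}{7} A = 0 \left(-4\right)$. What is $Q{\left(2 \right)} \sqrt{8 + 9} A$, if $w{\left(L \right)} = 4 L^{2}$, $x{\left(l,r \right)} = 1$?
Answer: $0$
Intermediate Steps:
$A = 0$ ($A = \frac{7 \cdot 0 \left(-4\right)}{3} = \frac{7}{3} \cdot 0 = 0$)
$Q{\left(t \right)} = 144$ ($Q{\left(t \right)} = 4 \left(5 + 1\right)^{2} = 4 \cdot 6^{2} = 4 \cdot 36 = 144$)
$Q{\left(2 \right)} \sqrt{8 + 9} A = 144 \sqrt{8 + 9} \cdot 0 = 144 \sqrt{17} \cdot 0 = 0$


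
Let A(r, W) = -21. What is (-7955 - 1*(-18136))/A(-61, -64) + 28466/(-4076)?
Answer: -21047771/42798 ≈ -491.79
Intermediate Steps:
(-7955 - 1*(-18136))/A(-61, -64) + 28466/(-4076) = (-7955 - 1*(-18136))/(-21) + 28466/(-4076) = (-7955 + 18136)*(-1/21) + 28466*(-1/4076) = 10181*(-1/21) - 14233/2038 = -10181/21 - 14233/2038 = -21047771/42798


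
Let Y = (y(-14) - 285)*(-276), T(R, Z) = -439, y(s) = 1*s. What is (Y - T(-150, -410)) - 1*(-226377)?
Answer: 309340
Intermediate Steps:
y(s) = s
Y = 82524 (Y = (-14 - 285)*(-276) = -299*(-276) = 82524)
(Y - T(-150, -410)) - 1*(-226377) = (82524 - 1*(-439)) - 1*(-226377) = (82524 + 439) + 226377 = 82963 + 226377 = 309340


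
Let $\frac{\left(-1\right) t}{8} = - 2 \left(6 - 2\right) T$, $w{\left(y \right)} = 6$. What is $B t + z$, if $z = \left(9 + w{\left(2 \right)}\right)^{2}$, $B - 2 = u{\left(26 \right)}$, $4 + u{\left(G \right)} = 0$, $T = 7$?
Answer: $-671$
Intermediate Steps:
$u{\left(G \right)} = -4$ ($u{\left(G \right)} = -4 + 0 = -4$)
$B = -2$ ($B = 2 - 4 = -2$)
$z = 225$ ($z = \left(9 + 6\right)^{2} = 15^{2} = 225$)
$t = 448$ ($t = - 8 - 2 \left(6 - 2\right) 7 = - 8 \left(-2\right) 4 \cdot 7 = - 8 \left(\left(-8\right) 7\right) = \left(-8\right) \left(-56\right) = 448$)
$B t + z = \left(-2\right) 448 + 225 = -896 + 225 = -671$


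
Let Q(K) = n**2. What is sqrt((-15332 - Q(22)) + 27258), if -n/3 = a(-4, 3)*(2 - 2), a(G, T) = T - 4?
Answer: sqrt(11926) ≈ 109.21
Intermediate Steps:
a(G, T) = -4 + T
n = 0 (n = -3*(-4 + 3)*(2 - 2) = -(-3)*0 = -3*0 = 0)
Q(K) = 0 (Q(K) = 0**2 = 0)
sqrt((-15332 - Q(22)) + 27258) = sqrt((-15332 - 1*0) + 27258) = sqrt((-15332 + 0) + 27258) = sqrt(-15332 + 27258) = sqrt(11926)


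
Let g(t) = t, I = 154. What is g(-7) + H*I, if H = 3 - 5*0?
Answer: 455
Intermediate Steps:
H = 3 (H = 3 + 0 = 3)
g(-7) + H*I = -7 + 3*154 = -7 + 462 = 455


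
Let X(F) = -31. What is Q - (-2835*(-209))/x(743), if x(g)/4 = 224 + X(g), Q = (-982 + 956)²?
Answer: -70643/772 ≈ -91.506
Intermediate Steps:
Q = 676 (Q = (-26)² = 676)
x(g) = 772 (x(g) = 4*(224 - 31) = 4*193 = 772)
Q - (-2835*(-209))/x(743) = 676 - (-2835*(-209))/772 = 676 - 592515/772 = -70643/772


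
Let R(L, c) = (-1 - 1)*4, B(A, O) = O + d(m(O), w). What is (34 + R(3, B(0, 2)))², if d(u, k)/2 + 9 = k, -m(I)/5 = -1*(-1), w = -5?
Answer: 676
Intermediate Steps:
m(I) = -5 (m(I) = -(-5)*(-1) = -5*1 = -5)
d(u, k) = -18 + 2*k
B(A, O) = -28 + O (B(A, O) = O + (-18 + 2*(-5)) = O + (-18 - 10) = O - 28 = -28 + O)
R(L, c) = -8 (R(L, c) = -2*4 = -8)
(34 + R(3, B(0, 2)))² = (34 - 8)² = 26² = 676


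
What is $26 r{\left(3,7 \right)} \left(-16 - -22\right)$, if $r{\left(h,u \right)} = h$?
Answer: $468$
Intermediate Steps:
$26 r{\left(3,7 \right)} \left(-16 - -22\right) = 26 \cdot 3 \left(-16 - -22\right) = 78 \left(-16 + 22\right) = 78 \cdot 6 = 468$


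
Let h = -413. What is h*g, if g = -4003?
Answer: 1653239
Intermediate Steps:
h*g = -413*(-4003) = 1653239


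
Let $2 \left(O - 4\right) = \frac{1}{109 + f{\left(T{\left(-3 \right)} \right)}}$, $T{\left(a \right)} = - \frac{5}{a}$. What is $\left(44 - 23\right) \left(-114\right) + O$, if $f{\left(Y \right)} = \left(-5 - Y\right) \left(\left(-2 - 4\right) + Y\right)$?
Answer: $- \frac{5931971}{2482} \approx -2390.0$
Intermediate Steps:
$f{\left(Y \right)} = \left(-6 + Y\right) \left(-5 - Y\right)$ ($f{\left(Y \right)} = \left(-5 - Y\right) \left(-6 + Y\right) = \left(-6 + Y\right) \left(-5 - Y\right)$)
$O = \frac{9937}{2482}$ ($O = 4 + \frac{1}{2 \left(109 - \left(-30 - \frac{5}{3} + \left(- \frac{5}{-3}\right)^{2}\right)\right)} = 4 + \frac{1}{2 \left(109 - \left(- \frac{95}{3} + \left(\left(-5\right) \left(- \frac{1}{3}\right)\right)^{2}\right)\right)} = 4 + \frac{1}{2 \left(109 + \left(30 + \frac{5}{3} - \left(\frac{5}{3}\right)^{2}\right)\right)} = 4 + \frac{1}{2 \left(109 + \left(30 + \frac{5}{3} - \frac{25}{9}\right)\right)} = 4 + \frac{1}{2 \left(109 + \frac{260}{9}\right)} = 4 + \frac{1}{2 \cdot \frac{1241}{9}} = 4 + \frac{1}{2} \cdot \frac{9}{1241} = 4 + \frac{9}{2482} = \frac{9937}{2482} \approx 4.0036$)
$\left(44 - 23\right) \left(-114\right) + O = \left(44 - 23\right) \left(-114\right) + \frac{9937}{2482} = 21 \left(-114\right) + \frac{9937}{2482} = -2394 + \frac{9937}{2482} = - \frac{5931971}{2482}$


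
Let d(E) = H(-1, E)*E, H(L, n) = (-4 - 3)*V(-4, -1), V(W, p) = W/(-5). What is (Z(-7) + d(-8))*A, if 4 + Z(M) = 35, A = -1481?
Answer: -561299/5 ≈ -1.1226e+5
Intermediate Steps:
Z(M) = 31 (Z(M) = -4 + 35 = 31)
V(W, p) = -W/5 (V(W, p) = W*(-⅕) = -W/5)
H(L, n) = -28/5 (H(L, n) = (-4 - 3)*(-⅕*(-4)) = -7*⅘ = -28/5)
d(E) = -28*E/5
(Z(-7) + d(-8))*A = (31 - 28/5*(-8))*(-1481) = (31 + 224/5)*(-1481) = (379/5)*(-1481) = -561299/5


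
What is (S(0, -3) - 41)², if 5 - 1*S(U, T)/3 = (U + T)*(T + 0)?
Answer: 2809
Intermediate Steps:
S(U, T) = 15 - 3*T*(T + U) (S(U, T) = 15 - 3*(U + T)*(T + 0) = 15 - 3*(T + U)*T = 15 - 3*T*(T + U))
(S(0, -3) - 41)² = ((15 - 3*(-3)² - 3*(-3)*0) - 41)² = ((15 - 3*9 + 0) - 41)² = ((15 - 27 + 0) - 41)² = (-12 - 41)² = (-53)² = 2809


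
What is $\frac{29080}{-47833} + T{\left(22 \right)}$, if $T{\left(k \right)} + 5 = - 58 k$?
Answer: $- \frac{61303153}{47833} \approx -1281.6$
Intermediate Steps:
$T{\left(k \right)} = -5 - 58 k$
$\frac{29080}{-47833} + T{\left(22 \right)} = \frac{29080}{-47833} - 1281 = 29080 \left(- \frac{1}{47833}\right) - 1281 = - \frac{29080}{47833} - 1281 = - \frac{61303153}{47833}$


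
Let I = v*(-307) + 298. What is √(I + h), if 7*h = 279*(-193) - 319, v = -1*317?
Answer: 17*√311 ≈ 299.80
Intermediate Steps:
v = -317
I = 97617 (I = -317*(-307) + 298 = 97319 + 298 = 97617)
h = -7738 (h = (279*(-193) - 319)/7 = (-53847 - 319)/7 = (⅐)*(-54166) = -7738)
√(I + h) = √(97617 - 7738) = √89879 = 17*√311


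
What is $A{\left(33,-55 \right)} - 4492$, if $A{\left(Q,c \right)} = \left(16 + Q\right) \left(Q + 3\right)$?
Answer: $-2728$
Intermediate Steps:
$A{\left(Q,c \right)} = \left(3 + Q\right) \left(16 + Q\right)$ ($A{\left(Q,c \right)} = \left(16 + Q\right) \left(3 + Q\right) = \left(3 + Q\right) \left(16 + Q\right)$)
$A{\left(33,-55 \right)} - 4492 = \left(48 + 33^{2} + 19 \cdot 33\right) - 4492 = \left(48 + 1089 + 627\right) - 4492 = 1764 - 4492 = -2728$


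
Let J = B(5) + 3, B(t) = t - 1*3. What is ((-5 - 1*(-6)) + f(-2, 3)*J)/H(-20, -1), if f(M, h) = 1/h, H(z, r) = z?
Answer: -2/15 ≈ -0.13333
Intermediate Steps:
B(t) = -3 + t (B(t) = t - 3 = -3 + t)
J = 5 (J = (-3 + 5) + 3 = 2 + 3 = 5)
((-5 - 1*(-6)) + f(-2, 3)*J)/H(-20, -1) = ((-5 - 1*(-6)) + 5/3)/(-20) = ((-5 + 6) + (⅓)*5)*(-1/20) = (1 + 5/3)*(-1/20) = (8/3)*(-1/20) = -2/15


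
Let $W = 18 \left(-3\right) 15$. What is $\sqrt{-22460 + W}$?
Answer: $i \sqrt{23270} \approx 152.55 i$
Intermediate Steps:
$W = -810$ ($W = \left(-54\right) 15 = -810$)
$\sqrt{-22460 + W} = \sqrt{-22460 - 810} = \sqrt{-23270} = i \sqrt{23270}$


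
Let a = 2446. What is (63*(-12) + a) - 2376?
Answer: -686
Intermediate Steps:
(63*(-12) + a) - 2376 = (63*(-12) + 2446) - 2376 = (-756 + 2446) - 2376 = 1690 - 2376 = -686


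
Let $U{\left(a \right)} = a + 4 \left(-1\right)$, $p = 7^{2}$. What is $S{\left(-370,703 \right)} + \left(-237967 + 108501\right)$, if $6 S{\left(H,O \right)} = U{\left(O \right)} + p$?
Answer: $- \frac{388024}{3} \approx -1.2934 \cdot 10^{5}$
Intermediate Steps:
$p = 49$
$U{\left(a \right)} = -4 + a$ ($U{\left(a \right)} = a - 4 = -4 + a$)
$S{\left(H,O \right)} = \frac{15}{2} + \frac{O}{6}$ ($S{\left(H,O \right)} = \frac{\left(-4 + O\right) + 49}{6} = \frac{45 + O}{6} = \frac{15}{2} + \frac{O}{6}$)
$S{\left(-370,703 \right)} + \left(-237967 + 108501\right) = \left(\frac{15}{2} + \frac{1}{6} \cdot 703\right) + \left(-237967 + 108501\right) = \left(\frac{15}{2} + \frac{703}{6}\right) - 129466 = \frac{374}{3} - 129466 = - \frac{388024}{3}$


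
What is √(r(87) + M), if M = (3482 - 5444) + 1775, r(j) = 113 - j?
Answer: I*√161 ≈ 12.689*I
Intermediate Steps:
M = -187 (M = -1962 + 1775 = -187)
√(r(87) + M) = √((113 - 1*87) - 187) = √((113 - 87) - 187) = √(26 - 187) = √(-161) = I*√161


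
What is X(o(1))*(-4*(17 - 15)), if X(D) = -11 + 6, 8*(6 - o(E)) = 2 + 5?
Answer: 40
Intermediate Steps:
o(E) = 41/8 (o(E) = 6 - (2 + 5)/8 = 6 - ⅛*7 = 6 - 7/8 = 41/8)
X(D) = -5
X(o(1))*(-4*(17 - 15)) = -(-20)*(17 - 15) = -(-20)*2 = -5*(-8) = 40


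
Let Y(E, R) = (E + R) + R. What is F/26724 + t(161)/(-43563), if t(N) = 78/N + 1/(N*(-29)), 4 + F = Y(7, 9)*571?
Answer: 138218993113/258835489068 ≈ 0.53400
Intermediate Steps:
Y(E, R) = E + 2*R
F = 14271 (F = -4 + (7 + 2*9)*571 = -4 + (7 + 18)*571 = -4 + 25*571 = -4 + 14275 = 14271)
t(N) = 2261/(29*N) (t(N) = 78/N - 1/29/N = 78/N - 1/(29*N) = 2261/(29*N))
F/26724 + t(161)/(-43563) = 14271/26724 + ((2261/29)/161)/(-43563) = 14271*(1/26724) + ((2261/29)*(1/161))*(-1/43563) = 4757/8908 + (323/667)*(-1/43563) = 4757/8908 - 323/29056521 = 138218993113/258835489068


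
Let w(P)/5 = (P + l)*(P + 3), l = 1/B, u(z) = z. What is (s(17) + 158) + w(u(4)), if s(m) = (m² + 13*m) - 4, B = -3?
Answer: 2377/3 ≈ 792.33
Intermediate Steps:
l = -⅓ (l = 1/(-3) = -⅓ ≈ -0.33333)
w(P) = 5*(3 + P)*(-⅓ + P) (w(P) = 5*((P - ⅓)*(P + 3)) = 5*((-⅓ + P)*(3 + P)) = 5*((3 + P)*(-⅓ + P)) = 5*(3 + P)*(-⅓ + P))
s(m) = -4 + m² + 13*m
(s(17) + 158) + w(u(4)) = ((-4 + 17² + 13*17) + 158) + (-5 + 5*4² + (40/3)*4) = ((-4 + 289 + 221) + 158) + (-5 + 5*16 + 160/3) = (506 + 158) + (-5 + 80 + 160/3) = 664 + 385/3 = 2377/3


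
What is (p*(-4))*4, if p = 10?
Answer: -160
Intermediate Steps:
(p*(-4))*4 = (10*(-4))*4 = -40*4 = -160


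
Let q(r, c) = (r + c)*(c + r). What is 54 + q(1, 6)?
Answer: 103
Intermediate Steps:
q(r, c) = (c + r)² (q(r, c) = (c + r)*(c + r) = (c + r)²)
54 + q(1, 6) = 54 + (6 + 1)² = 54 + 7² = 54 + 49 = 103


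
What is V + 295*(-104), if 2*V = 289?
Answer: -61071/2 ≈ -30536.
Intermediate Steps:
V = 289/2 (V = (½)*289 = 289/2 ≈ 144.50)
V + 295*(-104) = 289/2 + 295*(-104) = 289/2 - 30680 = -61071/2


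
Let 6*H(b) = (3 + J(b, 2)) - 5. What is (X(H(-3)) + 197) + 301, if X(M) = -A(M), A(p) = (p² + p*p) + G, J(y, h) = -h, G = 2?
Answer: 4456/9 ≈ 495.11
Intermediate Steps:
H(b) = -⅔ (H(b) = ((3 - 1*2) - 5)/6 = ((3 - 2) - 5)/6 = (1 - 5)/6 = (⅙)*(-4) = -⅔)
A(p) = 2 + 2*p² (A(p) = (p² + p*p) + 2 = (p² + p²) + 2 = 2*p² + 2 = 2 + 2*p²)
X(M) = -2 - 2*M² (X(M) = -(2 + 2*M²) = -2 - 2*M²)
(X(H(-3)) + 197) + 301 = ((-2 - 2*(-⅔)²) + 197) + 301 = ((-2 - 2*4/9) + 197) + 301 = ((-2 - 8/9) + 197) + 301 = (-26/9 + 197) + 301 = 1747/9 + 301 = 4456/9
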